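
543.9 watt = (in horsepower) 0.7294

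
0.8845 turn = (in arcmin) 1.911e+04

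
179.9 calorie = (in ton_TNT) 1.799e-07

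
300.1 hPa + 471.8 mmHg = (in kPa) 92.91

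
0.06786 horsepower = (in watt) 50.6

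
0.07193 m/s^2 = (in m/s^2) 0.07193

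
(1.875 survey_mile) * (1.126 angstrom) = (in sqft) 3.657e-06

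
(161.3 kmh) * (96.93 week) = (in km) 2.627e+06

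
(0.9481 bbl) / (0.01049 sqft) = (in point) 4.384e+05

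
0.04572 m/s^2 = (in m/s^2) 0.04572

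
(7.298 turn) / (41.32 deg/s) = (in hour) 0.01766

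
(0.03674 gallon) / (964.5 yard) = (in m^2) 1.577e-07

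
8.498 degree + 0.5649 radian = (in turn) 0.1135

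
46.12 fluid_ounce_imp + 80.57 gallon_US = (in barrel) 1.927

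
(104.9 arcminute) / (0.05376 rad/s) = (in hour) 0.0001577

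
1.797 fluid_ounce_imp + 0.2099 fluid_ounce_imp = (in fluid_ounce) 1.928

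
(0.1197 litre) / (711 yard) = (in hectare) 1.841e-11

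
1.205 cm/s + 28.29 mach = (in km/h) 3.468e+04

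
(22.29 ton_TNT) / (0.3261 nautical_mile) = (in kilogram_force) 1.575e+07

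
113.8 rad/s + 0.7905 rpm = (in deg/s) 6525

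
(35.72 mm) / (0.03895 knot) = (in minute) 0.02971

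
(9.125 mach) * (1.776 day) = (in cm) 4.768e+10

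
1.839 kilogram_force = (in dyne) 1.803e+06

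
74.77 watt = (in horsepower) 0.1003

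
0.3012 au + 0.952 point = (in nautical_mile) 2.433e+07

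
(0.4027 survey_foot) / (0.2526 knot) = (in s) 0.9446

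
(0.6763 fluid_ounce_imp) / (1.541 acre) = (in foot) 1.011e-08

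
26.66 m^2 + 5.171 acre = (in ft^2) 2.255e+05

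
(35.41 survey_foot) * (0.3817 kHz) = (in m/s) 4120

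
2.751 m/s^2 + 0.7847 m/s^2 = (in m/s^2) 3.536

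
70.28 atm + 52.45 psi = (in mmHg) 5.613e+04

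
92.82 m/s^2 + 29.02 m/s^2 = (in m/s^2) 121.8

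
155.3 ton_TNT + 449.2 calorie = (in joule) 6.498e+11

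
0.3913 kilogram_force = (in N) 3.837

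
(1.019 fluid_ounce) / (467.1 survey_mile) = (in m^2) 4.009e-11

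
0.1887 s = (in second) 0.1887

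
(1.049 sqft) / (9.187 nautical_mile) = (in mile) 3.559e-09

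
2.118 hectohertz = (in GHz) 2.118e-07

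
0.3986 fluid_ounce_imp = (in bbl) 7.123e-05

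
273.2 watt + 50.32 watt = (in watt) 323.5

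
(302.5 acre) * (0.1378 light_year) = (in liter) 1.596e+24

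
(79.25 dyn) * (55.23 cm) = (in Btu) 4.149e-07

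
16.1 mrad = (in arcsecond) 3321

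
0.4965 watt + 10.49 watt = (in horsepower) 0.01473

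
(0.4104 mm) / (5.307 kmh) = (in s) 0.0002784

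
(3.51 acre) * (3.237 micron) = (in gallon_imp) 10.11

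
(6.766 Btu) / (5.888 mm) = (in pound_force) 2.726e+05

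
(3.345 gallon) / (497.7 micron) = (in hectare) 0.002544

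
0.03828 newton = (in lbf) 0.008606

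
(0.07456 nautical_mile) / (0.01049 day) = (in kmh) 0.5485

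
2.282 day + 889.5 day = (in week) 127.4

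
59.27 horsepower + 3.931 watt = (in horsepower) 59.28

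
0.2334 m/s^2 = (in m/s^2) 0.2334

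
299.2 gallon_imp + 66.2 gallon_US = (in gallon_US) 425.5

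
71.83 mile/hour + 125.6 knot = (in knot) 188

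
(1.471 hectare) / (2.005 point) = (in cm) 2.08e+09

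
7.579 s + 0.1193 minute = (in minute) 0.2456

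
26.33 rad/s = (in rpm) 251.4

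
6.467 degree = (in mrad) 112.9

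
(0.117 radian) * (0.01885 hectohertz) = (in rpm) 2.106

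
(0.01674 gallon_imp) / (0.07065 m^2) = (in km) 1.077e-06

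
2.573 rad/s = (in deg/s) 147.4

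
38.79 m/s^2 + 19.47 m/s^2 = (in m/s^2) 58.26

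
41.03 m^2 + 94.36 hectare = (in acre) 233.2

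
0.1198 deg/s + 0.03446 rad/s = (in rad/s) 0.03655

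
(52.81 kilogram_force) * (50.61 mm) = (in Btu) 0.02484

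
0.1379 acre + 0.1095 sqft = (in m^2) 558.1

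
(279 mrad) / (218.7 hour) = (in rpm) 3.384e-06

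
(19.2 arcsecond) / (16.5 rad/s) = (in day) 6.529e-11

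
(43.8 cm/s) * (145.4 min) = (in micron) 3.821e+09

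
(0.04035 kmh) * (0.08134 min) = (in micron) 5.47e+04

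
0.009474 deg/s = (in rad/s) 0.0001654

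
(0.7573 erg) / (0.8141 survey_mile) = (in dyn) 5.78e-06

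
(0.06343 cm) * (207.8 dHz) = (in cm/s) 1.318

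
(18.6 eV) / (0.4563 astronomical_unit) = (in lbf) 9.814e-30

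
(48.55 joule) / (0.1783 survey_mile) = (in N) 0.1692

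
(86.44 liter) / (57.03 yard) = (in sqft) 0.01784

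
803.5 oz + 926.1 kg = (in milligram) 9.489e+08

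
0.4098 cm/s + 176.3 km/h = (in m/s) 48.98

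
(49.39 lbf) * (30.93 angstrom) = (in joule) 6.795e-07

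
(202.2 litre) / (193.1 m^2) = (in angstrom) 1.047e+07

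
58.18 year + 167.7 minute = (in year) 58.18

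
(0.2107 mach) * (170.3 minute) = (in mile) 455.5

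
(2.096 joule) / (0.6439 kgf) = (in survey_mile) 0.0002063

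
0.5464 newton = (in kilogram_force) 0.05572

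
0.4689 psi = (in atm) 0.03191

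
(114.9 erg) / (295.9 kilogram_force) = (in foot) 1.299e-08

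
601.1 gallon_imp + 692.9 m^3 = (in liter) 6.956e+05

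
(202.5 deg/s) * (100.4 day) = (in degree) 1.757e+09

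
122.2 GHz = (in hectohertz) 1.222e+09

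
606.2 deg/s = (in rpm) 101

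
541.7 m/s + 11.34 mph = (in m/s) 546.8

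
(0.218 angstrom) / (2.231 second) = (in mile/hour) 2.186e-11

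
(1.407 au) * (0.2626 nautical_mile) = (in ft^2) 1.102e+15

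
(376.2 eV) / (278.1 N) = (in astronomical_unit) 1.449e-30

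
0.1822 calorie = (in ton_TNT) 1.822e-10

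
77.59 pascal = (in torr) 0.582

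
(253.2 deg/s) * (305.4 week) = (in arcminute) 2.806e+12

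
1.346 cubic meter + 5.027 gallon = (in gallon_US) 360.6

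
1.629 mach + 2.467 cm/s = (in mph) 1241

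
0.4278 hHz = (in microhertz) 4.278e+07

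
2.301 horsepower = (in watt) 1716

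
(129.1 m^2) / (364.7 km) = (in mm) 0.354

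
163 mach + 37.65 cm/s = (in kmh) 1.998e+05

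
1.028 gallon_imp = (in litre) 4.673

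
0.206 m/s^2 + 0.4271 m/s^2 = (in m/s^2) 0.6331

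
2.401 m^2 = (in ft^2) 25.84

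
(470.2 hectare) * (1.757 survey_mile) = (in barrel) 8.363e+10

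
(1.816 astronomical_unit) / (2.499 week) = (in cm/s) 1.797e+07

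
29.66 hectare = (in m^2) 2.966e+05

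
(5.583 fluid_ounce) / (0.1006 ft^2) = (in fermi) 1.767e+13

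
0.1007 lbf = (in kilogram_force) 0.04568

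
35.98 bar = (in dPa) 3.598e+07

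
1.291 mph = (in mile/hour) 1.291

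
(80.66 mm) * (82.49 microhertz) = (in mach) 1.954e-08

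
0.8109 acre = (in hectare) 0.3282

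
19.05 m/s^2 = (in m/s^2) 19.05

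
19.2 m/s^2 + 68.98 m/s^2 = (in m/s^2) 88.18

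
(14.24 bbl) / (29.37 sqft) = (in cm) 82.97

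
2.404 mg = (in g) 0.002404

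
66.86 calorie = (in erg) 2.797e+09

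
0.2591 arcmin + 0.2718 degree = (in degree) 0.2761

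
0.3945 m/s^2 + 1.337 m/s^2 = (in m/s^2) 1.732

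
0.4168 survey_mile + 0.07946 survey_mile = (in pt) 2.264e+06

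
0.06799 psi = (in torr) 3.516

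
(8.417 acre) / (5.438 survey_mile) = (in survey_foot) 12.77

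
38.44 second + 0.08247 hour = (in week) 0.0005545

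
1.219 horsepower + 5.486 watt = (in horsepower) 1.226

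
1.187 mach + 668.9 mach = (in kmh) 8.214e+05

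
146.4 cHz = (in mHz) 1464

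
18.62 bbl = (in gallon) 782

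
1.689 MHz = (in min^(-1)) 1.013e+08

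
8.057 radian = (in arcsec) 1.662e+06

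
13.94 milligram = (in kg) 1.394e-05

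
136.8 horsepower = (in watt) 1.02e+05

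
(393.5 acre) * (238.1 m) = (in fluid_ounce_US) 1.282e+13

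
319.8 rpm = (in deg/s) 1919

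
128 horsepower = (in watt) 9.545e+04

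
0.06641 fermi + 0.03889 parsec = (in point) 3.402e+18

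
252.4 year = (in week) 1.316e+04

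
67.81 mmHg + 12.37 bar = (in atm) 12.3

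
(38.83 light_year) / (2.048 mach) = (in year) 1.67e+07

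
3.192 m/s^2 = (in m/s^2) 3.192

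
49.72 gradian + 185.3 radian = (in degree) 1.066e+04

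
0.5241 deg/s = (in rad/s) 0.009147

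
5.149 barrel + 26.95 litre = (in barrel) 5.319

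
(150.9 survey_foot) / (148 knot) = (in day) 6.992e-06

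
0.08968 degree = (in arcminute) 5.381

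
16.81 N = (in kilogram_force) 1.714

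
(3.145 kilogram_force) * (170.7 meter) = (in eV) 3.286e+22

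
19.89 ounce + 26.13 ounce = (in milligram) 1.305e+06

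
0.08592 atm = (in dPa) 8.706e+04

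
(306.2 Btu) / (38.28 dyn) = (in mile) 5.244e+05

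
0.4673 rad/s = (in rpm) 4.462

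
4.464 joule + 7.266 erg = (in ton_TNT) 1.067e-09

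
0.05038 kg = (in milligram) 5.038e+04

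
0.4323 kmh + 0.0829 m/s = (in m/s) 0.203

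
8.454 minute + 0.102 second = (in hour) 0.1409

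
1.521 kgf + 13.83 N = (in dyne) 2.875e+06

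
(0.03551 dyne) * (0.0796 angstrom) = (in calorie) 6.756e-19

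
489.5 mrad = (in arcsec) 1.01e+05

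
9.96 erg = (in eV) 6.217e+12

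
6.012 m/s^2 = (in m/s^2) 6.012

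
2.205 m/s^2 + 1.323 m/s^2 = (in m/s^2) 3.528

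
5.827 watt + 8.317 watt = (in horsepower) 0.01897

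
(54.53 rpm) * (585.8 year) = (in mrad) 1.055e+14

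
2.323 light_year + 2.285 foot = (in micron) 2.198e+22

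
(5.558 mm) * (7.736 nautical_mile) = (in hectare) 0.007963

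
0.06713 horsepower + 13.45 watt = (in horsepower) 0.08517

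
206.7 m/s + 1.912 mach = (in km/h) 3088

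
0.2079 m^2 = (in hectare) 2.079e-05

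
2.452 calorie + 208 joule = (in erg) 2.183e+09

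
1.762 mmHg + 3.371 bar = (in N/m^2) 3.373e+05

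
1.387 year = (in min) 7.29e+05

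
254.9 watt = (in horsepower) 0.3418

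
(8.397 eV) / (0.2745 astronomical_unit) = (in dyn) 3.276e-24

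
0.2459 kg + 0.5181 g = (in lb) 0.5433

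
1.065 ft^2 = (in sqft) 1.065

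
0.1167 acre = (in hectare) 0.04723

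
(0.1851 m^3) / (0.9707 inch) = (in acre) 0.001855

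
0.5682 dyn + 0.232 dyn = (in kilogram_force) 8.16e-07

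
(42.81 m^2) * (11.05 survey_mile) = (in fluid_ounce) 2.574e+10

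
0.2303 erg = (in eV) 1.437e+11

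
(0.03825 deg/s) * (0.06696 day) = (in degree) 221.3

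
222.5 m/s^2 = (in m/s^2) 222.5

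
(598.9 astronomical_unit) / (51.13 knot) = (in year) 1.08e+05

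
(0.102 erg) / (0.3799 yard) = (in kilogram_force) 2.994e-09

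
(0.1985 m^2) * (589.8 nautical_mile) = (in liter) 2.168e+08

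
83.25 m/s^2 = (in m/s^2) 83.25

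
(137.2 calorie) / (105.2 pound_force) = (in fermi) 1.227e+15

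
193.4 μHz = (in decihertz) 0.001934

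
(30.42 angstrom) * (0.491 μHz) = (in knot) 2.903e-15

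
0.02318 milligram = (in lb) 5.11e-08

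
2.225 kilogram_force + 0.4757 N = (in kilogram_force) 2.274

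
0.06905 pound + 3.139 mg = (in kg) 0.03132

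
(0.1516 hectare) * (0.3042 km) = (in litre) 4.612e+08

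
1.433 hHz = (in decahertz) 14.33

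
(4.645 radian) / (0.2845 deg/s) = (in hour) 0.2599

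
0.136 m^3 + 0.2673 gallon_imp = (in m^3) 0.1372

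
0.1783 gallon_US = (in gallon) 0.1783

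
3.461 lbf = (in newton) 15.4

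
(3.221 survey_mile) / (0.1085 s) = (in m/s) 4.778e+04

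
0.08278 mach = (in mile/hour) 63.05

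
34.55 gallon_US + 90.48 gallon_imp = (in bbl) 3.41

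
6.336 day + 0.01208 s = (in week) 0.9051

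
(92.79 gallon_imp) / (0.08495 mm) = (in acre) 1.227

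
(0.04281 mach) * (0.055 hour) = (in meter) 2886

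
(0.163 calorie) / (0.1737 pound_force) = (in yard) 0.9653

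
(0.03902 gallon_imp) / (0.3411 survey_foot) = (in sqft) 0.01837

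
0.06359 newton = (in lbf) 0.0143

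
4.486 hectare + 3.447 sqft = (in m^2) 4.486e+04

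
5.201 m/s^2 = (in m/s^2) 5.201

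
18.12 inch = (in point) 1305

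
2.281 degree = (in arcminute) 136.9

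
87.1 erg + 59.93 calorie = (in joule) 250.7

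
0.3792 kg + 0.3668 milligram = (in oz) 13.38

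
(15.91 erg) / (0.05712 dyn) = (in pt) 7896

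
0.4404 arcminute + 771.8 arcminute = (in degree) 12.87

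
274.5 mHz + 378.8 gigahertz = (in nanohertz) 3.788e+20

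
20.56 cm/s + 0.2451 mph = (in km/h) 1.135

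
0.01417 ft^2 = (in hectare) 1.316e-07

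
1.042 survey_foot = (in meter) 0.3176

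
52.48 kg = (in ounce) 1851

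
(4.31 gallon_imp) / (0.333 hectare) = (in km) 5.884e-09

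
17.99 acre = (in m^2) 7.28e+04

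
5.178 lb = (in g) 2349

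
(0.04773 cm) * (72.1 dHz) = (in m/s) 0.003441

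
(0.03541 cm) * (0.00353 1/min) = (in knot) 4.05e-08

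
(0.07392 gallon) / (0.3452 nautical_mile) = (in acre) 1.082e-10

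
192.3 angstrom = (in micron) 0.01923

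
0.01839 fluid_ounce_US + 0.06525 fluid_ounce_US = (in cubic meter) 2.474e-06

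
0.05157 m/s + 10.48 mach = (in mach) 10.48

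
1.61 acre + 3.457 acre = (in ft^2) 2.207e+05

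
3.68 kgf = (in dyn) 3.609e+06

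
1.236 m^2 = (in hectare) 0.0001236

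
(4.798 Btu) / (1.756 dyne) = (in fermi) 2.883e+23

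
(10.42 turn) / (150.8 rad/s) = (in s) 0.4342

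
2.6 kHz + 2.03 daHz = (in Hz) 2620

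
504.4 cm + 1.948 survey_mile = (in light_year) 3.319e-13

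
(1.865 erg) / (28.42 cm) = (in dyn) 0.06562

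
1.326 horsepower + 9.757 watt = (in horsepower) 1.339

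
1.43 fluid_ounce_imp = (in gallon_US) 0.01073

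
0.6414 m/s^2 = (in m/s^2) 0.6414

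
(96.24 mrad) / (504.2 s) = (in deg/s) 0.01094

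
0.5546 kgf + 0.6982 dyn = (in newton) 5.439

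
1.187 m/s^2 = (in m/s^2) 1.187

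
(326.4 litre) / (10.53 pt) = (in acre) 0.02171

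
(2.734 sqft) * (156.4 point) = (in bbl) 0.08815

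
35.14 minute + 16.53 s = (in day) 0.02459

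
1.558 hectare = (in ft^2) 1.677e+05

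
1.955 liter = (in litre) 1.955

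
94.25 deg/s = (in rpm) 15.71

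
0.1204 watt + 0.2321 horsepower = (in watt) 173.2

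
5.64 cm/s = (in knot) 0.1096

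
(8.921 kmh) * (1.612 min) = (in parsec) 7.767e-15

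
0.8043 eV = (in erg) 1.289e-12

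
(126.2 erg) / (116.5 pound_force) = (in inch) 9.588e-07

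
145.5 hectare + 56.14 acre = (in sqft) 1.811e+07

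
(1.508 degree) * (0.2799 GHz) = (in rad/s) 7.367e+06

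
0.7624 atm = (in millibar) 772.5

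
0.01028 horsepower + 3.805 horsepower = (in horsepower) 3.815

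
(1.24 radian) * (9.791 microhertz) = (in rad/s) 1.214e-05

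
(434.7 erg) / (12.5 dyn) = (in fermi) 3.478e+14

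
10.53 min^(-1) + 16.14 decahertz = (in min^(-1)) 9695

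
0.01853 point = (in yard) 7.149e-06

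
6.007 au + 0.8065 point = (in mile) 5.584e+08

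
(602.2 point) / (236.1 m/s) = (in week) 1.488e-09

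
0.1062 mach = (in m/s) 36.16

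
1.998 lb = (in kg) 0.9063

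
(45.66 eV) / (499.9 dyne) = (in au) 9.782e-27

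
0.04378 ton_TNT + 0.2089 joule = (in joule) 1.832e+08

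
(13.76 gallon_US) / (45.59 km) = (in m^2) 1.143e-06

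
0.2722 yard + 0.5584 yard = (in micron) 7.595e+05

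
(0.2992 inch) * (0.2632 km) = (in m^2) 2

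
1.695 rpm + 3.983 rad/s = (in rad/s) 4.16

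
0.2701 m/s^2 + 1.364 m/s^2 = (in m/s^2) 1.634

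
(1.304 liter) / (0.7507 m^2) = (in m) 0.001737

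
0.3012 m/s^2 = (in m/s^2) 0.3012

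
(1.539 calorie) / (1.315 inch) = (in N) 192.8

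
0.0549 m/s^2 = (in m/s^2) 0.0549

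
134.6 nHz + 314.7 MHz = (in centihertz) 3.147e+10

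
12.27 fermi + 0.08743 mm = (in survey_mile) 5.433e-08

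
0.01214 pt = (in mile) 2.661e-09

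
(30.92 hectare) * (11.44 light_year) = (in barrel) 2.105e+23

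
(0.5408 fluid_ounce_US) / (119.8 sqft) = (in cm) 0.0001437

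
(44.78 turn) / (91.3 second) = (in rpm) 29.43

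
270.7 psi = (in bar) 18.66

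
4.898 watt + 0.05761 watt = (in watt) 4.956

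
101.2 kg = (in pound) 223.1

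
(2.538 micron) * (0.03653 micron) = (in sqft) 9.98e-13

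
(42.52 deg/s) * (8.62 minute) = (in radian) 383.8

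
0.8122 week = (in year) 0.01558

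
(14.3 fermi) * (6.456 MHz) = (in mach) 2.711e-10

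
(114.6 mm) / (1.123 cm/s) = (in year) 3.236e-07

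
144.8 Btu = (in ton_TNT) 3.651e-05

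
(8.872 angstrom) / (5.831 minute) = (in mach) 7.447e-15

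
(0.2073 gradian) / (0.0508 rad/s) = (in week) 1.06e-07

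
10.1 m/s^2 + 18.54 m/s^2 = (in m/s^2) 28.64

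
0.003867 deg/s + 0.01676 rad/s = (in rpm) 0.1607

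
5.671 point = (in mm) 2.001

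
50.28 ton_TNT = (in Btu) 1.994e+08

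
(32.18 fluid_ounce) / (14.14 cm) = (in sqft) 0.07245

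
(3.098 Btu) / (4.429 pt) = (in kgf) 2.133e+05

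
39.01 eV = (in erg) 6.25e-11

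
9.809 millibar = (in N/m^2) 980.9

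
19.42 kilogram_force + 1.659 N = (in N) 192.1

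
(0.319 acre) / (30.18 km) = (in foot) 0.1403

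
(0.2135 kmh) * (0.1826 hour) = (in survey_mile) 0.02422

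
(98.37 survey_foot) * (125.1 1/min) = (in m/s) 62.52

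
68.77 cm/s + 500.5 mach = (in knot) 3.313e+05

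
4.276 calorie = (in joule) 17.89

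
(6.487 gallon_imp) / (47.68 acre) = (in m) 1.528e-07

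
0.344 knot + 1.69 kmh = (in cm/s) 64.64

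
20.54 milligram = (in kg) 2.054e-05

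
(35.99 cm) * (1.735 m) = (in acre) 0.0001543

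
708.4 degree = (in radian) 12.36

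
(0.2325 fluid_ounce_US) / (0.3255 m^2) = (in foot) 6.93e-05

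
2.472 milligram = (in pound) 5.45e-06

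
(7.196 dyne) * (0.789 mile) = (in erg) 9.137e+05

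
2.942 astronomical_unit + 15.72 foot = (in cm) 4.401e+13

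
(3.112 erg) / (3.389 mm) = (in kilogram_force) 9.364e-06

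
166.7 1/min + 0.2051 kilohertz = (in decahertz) 20.79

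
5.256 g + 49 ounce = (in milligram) 1.394e+06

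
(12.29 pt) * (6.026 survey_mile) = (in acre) 0.01039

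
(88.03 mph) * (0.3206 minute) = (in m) 757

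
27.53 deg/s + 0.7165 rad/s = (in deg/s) 68.58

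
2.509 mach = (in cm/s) 8.543e+04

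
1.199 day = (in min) 1727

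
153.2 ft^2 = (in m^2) 14.23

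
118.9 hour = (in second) 4.28e+05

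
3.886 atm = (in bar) 3.937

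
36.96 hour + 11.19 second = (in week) 0.22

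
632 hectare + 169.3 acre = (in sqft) 7.54e+07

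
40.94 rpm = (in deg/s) 245.6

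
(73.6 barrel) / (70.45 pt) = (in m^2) 470.8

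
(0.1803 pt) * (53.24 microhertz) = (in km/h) 1.219e-08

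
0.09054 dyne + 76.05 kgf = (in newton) 745.8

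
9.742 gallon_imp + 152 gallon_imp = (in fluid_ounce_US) 2.486e+04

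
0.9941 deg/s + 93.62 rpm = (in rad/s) 9.821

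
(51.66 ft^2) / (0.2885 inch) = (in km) 0.6549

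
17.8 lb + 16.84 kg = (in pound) 54.93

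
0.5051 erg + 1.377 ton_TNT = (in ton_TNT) 1.377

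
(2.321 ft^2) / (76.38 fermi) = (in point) 8.002e+15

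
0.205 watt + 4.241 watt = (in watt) 4.446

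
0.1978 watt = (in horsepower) 0.0002653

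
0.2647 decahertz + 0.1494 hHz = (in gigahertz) 1.759e-08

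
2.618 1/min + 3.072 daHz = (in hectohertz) 0.3076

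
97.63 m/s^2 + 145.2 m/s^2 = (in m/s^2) 242.8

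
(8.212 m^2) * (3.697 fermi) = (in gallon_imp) 6.678e-12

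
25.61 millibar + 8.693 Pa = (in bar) 0.0257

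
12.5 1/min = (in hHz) 0.002083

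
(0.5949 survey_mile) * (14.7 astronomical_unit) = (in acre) 5.203e+11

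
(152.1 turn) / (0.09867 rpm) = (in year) 0.002933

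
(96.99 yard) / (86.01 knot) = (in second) 2.004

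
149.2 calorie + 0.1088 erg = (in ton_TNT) 1.492e-07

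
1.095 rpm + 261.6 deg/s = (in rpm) 44.7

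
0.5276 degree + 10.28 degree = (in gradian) 12.01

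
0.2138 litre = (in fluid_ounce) 7.229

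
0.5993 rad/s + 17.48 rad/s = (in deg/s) 1036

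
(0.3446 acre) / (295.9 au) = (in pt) 8.93e-08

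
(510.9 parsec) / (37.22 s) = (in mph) 9.475e+17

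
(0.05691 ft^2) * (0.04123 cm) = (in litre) 0.00218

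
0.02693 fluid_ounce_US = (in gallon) 0.0002104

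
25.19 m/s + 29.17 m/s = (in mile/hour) 121.6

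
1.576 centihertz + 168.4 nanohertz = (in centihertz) 1.576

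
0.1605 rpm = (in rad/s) 0.01681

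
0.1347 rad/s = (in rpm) 1.286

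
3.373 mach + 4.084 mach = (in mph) 5680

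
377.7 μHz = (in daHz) 3.777e-05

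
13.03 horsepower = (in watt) 9716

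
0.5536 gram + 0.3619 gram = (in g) 0.9155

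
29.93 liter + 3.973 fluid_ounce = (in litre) 30.05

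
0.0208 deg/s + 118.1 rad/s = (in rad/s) 118.1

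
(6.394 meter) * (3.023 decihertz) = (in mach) 0.005677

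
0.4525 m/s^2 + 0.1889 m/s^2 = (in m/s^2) 0.6414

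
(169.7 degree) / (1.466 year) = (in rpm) 6.118e-07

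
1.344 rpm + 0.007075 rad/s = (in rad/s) 0.1478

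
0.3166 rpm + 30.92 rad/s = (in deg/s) 1773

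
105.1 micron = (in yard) 0.0001149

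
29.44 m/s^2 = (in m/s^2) 29.44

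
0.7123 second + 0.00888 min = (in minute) 0.02075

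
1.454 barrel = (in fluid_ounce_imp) 8136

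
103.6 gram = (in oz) 3.654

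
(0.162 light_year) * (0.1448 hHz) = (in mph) 4.964e+16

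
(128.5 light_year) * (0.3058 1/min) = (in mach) 1.82e+13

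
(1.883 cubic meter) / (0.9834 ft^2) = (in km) 0.02061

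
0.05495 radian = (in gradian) 3.498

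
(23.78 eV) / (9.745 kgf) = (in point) 1.13e-16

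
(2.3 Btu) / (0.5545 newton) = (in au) 2.925e-08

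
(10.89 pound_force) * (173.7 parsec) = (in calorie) 6.205e+19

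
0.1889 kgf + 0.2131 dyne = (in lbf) 0.4165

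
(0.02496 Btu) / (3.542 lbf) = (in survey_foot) 5.484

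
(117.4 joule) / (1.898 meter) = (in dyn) 6.185e+06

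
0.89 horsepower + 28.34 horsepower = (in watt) 2.18e+04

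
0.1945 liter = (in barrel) 0.001223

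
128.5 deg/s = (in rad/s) 2.243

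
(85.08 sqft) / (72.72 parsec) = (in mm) 3.523e-15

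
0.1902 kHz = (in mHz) 1.902e+05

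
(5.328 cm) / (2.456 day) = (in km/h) 9.039e-07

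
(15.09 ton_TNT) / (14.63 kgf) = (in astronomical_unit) 0.002942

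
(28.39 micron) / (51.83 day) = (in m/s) 6.34e-12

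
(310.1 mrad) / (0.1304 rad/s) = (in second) 2.378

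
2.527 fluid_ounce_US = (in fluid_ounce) 2.527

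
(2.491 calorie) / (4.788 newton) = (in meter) 2.177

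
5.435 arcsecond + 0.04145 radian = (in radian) 0.04148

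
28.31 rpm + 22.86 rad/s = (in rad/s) 25.82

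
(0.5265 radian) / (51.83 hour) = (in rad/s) 2.822e-06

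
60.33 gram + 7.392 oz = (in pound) 0.595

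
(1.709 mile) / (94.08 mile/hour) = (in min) 1.09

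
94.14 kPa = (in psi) 13.65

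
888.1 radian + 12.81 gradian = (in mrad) 8.883e+05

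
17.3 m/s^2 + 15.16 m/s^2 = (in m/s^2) 32.46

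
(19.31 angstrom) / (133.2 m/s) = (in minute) 2.416e-13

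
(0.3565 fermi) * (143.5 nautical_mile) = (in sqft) 1.02e-09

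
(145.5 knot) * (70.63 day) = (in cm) 4.568e+10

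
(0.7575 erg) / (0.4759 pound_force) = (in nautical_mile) 1.932e-11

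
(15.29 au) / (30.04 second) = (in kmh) 2.741e+11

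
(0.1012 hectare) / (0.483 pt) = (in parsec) 1.925e-10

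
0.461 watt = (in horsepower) 0.0006182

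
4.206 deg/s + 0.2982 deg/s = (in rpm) 0.7507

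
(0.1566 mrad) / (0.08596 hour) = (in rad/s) 5.06e-07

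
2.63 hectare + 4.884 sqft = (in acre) 6.499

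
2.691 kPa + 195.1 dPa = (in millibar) 27.11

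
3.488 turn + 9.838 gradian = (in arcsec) 4.552e+06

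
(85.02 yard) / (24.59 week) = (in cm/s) 0.0005227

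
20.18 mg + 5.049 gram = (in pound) 0.01118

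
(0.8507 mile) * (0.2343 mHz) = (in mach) 0.0009421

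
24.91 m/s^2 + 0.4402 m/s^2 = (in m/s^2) 25.35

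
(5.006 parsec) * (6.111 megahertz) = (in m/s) 9.44e+23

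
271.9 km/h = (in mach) 0.2218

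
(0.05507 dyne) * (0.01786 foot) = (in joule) 2.998e-09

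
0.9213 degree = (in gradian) 1.024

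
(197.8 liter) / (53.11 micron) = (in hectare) 0.3724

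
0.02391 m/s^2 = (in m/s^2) 0.02391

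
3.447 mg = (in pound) 7.599e-06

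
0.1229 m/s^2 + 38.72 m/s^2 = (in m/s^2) 38.84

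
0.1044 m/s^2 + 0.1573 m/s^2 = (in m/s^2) 0.2617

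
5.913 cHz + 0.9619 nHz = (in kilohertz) 5.913e-05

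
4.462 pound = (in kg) 2.024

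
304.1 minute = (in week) 0.03017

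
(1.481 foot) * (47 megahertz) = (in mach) 6.231e+04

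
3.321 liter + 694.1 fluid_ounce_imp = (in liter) 23.04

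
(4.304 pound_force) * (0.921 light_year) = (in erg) 1.668e+24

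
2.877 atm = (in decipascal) 2.915e+06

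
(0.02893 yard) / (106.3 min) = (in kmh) 1.493e-05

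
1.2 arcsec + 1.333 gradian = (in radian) 0.02094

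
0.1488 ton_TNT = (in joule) 6.226e+08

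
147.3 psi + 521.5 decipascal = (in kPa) 1016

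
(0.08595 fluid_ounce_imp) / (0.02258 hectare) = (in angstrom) 108.2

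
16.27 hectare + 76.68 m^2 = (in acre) 40.22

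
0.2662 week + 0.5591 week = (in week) 0.8253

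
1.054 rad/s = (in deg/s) 60.39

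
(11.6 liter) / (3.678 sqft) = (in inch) 1.337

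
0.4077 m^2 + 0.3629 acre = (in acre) 0.363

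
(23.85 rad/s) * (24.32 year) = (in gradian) 1.164e+12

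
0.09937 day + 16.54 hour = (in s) 6.813e+04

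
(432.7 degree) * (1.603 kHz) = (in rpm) 1.156e+05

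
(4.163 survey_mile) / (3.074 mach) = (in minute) 0.1067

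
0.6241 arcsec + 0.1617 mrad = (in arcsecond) 33.98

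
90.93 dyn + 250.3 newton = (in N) 250.3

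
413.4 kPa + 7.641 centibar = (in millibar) 4210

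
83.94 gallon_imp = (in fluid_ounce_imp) 1.343e+04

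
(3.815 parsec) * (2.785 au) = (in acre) 1.212e+25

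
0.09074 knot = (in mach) 0.0001371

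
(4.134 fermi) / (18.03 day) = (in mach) 7.794e-24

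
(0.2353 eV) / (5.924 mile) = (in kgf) 4.032e-25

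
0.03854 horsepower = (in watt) 28.74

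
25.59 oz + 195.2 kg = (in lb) 431.9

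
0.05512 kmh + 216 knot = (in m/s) 111.1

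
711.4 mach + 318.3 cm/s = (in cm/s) 2.422e+07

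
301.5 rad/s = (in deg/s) 1.727e+04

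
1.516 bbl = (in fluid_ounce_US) 8150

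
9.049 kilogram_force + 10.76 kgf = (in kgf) 19.81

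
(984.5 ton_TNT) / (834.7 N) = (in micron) 4.935e+15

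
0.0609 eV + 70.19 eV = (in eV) 70.25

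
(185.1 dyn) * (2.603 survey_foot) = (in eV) 9.166e+15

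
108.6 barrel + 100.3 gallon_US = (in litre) 1.765e+04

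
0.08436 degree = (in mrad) 1.472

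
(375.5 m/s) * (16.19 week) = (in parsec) 1.192e-07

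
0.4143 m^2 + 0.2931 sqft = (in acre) 0.0001091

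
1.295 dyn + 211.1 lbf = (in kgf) 95.75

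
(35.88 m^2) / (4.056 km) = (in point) 25.08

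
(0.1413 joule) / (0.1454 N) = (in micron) 9.718e+05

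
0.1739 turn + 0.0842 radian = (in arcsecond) 2.427e+05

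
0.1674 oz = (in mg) 4746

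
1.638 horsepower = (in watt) 1221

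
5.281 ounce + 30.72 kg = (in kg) 30.87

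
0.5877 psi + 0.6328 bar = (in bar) 0.6733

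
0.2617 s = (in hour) 7.269e-05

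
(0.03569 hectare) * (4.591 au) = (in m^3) 2.451e+14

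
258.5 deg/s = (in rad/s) 4.512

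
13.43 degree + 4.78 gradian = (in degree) 17.73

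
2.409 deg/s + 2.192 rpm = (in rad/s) 0.2716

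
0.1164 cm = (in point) 3.3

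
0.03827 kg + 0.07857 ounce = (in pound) 0.08928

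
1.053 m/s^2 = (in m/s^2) 1.053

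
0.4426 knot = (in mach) 0.0006687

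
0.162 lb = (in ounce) 2.592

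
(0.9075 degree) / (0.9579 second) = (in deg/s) 0.9474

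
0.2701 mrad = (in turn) 4.299e-05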